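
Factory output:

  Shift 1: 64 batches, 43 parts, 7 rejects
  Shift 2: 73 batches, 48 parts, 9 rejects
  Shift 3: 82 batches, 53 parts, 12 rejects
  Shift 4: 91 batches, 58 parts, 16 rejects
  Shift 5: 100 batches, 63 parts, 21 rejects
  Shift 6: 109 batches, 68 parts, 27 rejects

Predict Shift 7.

118 batches, 73 parts, 34 rejects

Batches — +9 each step: 64, 73, 82, 91, 100, 109 → 118.
Parts — +5 each step: 43, 48, 53, 58, 63, 68 → 73.
Rejects goes 7, 9, 12, 16, 21, 27 → 34 (differences are 2, 3, 4, … (increasing by 1 each time)).
Combining the parts gives 118 batches, 73 parts, 34 rejects.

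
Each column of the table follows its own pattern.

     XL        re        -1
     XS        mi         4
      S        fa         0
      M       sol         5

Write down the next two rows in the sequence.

Size: runs through clothing sizes XS→XL; XL, XS, S, M → L → XL.
Note goes re, mi, fa, sol → la → ti (runs through the solfège scale do→ti).
Third component: -1, 4, 0, 5 → 1 → 6 (alternating steps +5, −4, +5, −4, …).
So the next two rows are L  la  1 and XL  ti  6.

L  la  1; XL  ti  6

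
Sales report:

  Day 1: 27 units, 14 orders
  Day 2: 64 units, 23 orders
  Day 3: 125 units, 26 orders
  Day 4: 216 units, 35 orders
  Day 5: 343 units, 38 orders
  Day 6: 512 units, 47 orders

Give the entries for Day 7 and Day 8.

For the units, perfect cubes: 3³, 4³, 5³, …: 27, 64, 125, 216, 343, 512 → 729 → 1000.
Orders: 14, 23, 26, 35, 38, 47 → 50 → 59 (alternating steps +9, +3, +9, +3, …).
Putting the parts together: 729 units, 50 orders and then 1000 units, 59 orders.

729 units, 50 orders; 1000 units, 59 orders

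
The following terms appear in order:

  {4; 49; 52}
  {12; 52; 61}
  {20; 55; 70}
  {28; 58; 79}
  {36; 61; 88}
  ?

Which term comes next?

{44; 64; 97}

First value: +8 each step, so 4, 12, 20, 28, 36 → 44.
Second value: +3 each step; 49, 52, 55, 58, 61 → 64.
Third value: +9 each step, so 52, 61, 70, 79, 88 → 97.
Combining the parts gives {44; 64; 97}.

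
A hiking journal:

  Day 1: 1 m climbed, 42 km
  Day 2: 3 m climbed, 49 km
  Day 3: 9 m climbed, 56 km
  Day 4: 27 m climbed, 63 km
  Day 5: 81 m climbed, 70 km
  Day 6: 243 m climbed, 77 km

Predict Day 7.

729 m climbed, 84 km

For the m climbed, ×3 each step: 1, 3, 9, 27, 81, 243 → 729.
Km: +7 each step; 42, 49, 56, 63, 70, 77 → 84.
Combining the parts gives 729 m climbed, 84 km.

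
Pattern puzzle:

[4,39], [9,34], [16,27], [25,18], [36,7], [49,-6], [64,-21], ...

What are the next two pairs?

For the first part, perfect squares: 2², 3², 4², …: 4, 9, 16, 25, 36, 49, 64 → 81 → 100.
Second part: together with the first part always sums to 43, so 39, 34, 27, 18, 7, -6, -21 → -38 → -57.
Putting the parts together: [81,-38] and then [100,-57].

[81,-38], [100,-57]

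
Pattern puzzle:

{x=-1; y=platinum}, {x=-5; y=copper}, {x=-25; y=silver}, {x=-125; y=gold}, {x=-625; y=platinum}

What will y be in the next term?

copper

Y: platinum, copper, silver, gold, platinum → copper (repeats platinum → copper → silver → gold).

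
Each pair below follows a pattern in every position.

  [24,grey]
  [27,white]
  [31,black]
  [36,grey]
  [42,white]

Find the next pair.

[49,black]

First part: 24, 27, 31, 36, 42 → 49 (differences are 3, 4, 5, … (increasing by 1 each time)).
Shade: grey, white, black, grey, white → black (repeats grey → white → black).
Combining the parts gives [49,black].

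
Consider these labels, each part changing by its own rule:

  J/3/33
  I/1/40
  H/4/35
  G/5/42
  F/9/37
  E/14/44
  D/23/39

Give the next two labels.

C/37/46 then B/60/41

Letter goes J, I, H, G, F, E, D → C → B (letters move back 1 place in the alphabet).
Second component goes 3, 1, 4, 5, 9, 14, 23 → 37 → 60 (each term is the sum of the two before it).
Third component goes 33, 40, 35, 42, 37, 44, 39 → 46 → 41 (alternating steps +7, −5, +7, −5, …).
So the next two labels are C/37/46 and B/60/41.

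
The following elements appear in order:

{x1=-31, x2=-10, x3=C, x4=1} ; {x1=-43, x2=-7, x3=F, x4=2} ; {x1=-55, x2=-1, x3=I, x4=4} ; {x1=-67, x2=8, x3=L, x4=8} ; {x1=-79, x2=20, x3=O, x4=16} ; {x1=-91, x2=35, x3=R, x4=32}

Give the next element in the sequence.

X1: -31, -43, -55, -67, -79, -91 → -103 (−12 each step).
X2: differences are 3, 6, 9, … (increasing by 3 each time); -10, -7, -1, 8, 20, 35 → 53.
X3 goes C, F, I, L, O, R → U (letters move forward 3 places in the alphabet).
X4 — ×2 each step: 1, 2, 4, 8, 16, 32 → 64.
So the next element is {x1=-103, x2=53, x3=U, x4=64}.

{x1=-103, x2=53, x3=U, x4=64}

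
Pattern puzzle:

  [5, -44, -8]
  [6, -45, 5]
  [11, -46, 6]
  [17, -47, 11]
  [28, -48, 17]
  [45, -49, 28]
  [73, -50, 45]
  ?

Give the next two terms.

First part: each term is the sum of the two before it, so 5, 6, 11, 17, 28, 45, 73 → 118 → 191.
Second part — −1 each step: -44, -45, -46, -47, -48, -49, -50 → -51 → -52.
Third part goes -8, 5, 6, 11, 17, 28, 45 → 73 → 118 (always the previous value of the first part).
Putting the parts together: [118, -51, 73] and then [191, -52, 118].

[118, -51, 73], [191, -52, 118]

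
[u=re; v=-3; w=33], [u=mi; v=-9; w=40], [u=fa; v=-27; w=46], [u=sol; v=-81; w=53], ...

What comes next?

[u=la; v=-243; w=59]

U: runs through the solfège scale do→ti, so re, mi, fa, sol → la.
V: -3, -9, -27, -81 → -243 (×3 each step).
W goes 33, 40, 46, 53 → 59 (alternating steps +7, +6, +7, +6, …).
Putting it together: [u=la; v=-243; w=59].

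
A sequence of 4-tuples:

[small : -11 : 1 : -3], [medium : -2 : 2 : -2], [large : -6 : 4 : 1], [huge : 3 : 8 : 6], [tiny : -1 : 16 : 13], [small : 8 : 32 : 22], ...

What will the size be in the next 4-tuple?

For the size, repeats small → medium → large → huge → tiny: small, medium, large, huge, tiny, small → medium.

medium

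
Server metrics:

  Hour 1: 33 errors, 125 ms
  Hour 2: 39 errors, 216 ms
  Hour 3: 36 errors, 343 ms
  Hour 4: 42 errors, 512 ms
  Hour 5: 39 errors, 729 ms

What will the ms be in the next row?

1000

Errors: alternating steps +6, −3, +6, −3, …, so 33, 39, 36, 42, 39 → 45.
For the ms, perfect cubes: 5³, 6³, 7³, …: 125, 216, 343, 512, 729 → 1000.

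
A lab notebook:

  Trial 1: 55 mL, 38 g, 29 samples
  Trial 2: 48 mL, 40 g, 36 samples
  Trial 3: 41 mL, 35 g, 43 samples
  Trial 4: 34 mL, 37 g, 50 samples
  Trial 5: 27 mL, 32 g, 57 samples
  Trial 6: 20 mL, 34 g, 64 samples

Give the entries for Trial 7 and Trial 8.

ML: 55, 48, 41, 34, 27, 20 → 13 → 6 (−7 each step).
For the g, alternating steps +2, −5, +2, −5, …: 38, 40, 35, 37, 32, 34 → 29 → 31.
Samples: together with the mL always sums to 84, so 29, 36, 43, 50, 57, 64 → 71 → 78.
Putting the parts together: 13 mL, 29 g, 71 samples and then 6 mL, 31 g, 78 samples.

13 mL, 29 g, 71 samples; 6 mL, 31 g, 78 samples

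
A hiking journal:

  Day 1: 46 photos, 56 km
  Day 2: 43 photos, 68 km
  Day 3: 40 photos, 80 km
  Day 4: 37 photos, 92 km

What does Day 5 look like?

Photos goes 46, 43, 40, 37 → 34 (−3 each step).
Km: +12 each step, so 56, 68, 80, 92 → 104.
So the next record is 34 photos, 104 km.

34 photos, 104 km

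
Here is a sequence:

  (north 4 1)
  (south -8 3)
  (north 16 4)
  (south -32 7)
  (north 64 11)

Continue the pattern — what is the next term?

Direction: alternates north ↔ south; north, south, north, south, north → south.
For the second entry, ×(-2) each step: 4, -8, 16, -32, 64 → -128.
Third entry goes 1, 3, 4, 7, 11 → 18 (each term is the sum of the two before it).
So the next term is (south -128 18).

(south -128 18)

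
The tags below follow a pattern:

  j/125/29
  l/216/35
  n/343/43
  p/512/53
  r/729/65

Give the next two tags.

Letter — letters move forward 2 places in the alphabet: j, l, n, p, r → t → v.
Second component: 125, 216, 343, 512, 729 → 1000 → 1331 (perfect cubes: 5³, 6³, 7³, …).
Third component: differences are 6, 8, 10, … (increasing by 2 each time), so 29, 35, 43, 53, 65 → 79 → 95.
Putting the parts together: t/1000/79 and then v/1331/95.

t/1000/79, v/1331/95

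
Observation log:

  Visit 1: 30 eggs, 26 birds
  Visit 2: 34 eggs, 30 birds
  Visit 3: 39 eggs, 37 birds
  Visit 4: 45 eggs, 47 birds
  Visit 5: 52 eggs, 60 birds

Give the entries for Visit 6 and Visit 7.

Eggs: 30, 34, 39, 45, 52 → 60 → 69 (differences are 4, 5, 6, … (increasing by 1 each time)).
Birds: 26, 30, 37, 47, 60 → 76 → 95 (differences are 4, 7, 10, … (increasing by 3 each time)).
So the next two lines are 60 eggs, 76 birds and 69 eggs, 95 birds.

60 eggs, 76 birds; 69 eggs, 95 birds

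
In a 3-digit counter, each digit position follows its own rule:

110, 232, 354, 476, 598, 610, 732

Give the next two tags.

854 then 976

First digit: 1, 2, 3, 4, 5, 6, 7 → 8 → 9 (+1 each step, mod 10).
Second digit goes 1, 3, 5, 7, 9, 1, 3 → 5 → 7 (+2 each step, mod 10).
Third digit goes 0, 2, 4, 6, 8, 0, 2 → 4 → 6 (+2 each step, mod 10).
So the next two tags are 854 and 976.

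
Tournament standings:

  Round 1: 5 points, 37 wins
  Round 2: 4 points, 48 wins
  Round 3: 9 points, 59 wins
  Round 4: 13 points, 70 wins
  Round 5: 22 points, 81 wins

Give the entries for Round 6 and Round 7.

Points: 5, 4, 9, 13, 22 → 35 → 57 (each term is the sum of the two before it).
Wins: +11 each step; 37, 48, 59, 70, 81 → 92 → 103.
Putting the parts together: 35 points, 92 wins and then 57 points, 103 wins.

35 points, 92 wins; 57 points, 103 wins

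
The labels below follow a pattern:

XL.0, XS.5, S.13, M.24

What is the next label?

Size: runs through clothing sizes XS→XL; XL, XS, S, M → L.
For the second component, differences are 5, 8, 11, … (increasing by 3 each time): 0, 5, 13, 24 → 38.
So the next label is L.38.

L.38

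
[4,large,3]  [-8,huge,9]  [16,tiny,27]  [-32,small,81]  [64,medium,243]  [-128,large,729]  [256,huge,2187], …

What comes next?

For the first entry, ×(-2) each step: 4, -8, 16, -32, 64, -128, 256 → -512.
Size goes large, huge, tiny, small, medium, large, huge → tiny (repeats large → huge → tiny → small → medium).
Third entry: ×3 each step; 3, 9, 27, 81, 243, 729, 2187 → 6561.
Combining the parts gives [-512,tiny,6561].

[-512,tiny,6561]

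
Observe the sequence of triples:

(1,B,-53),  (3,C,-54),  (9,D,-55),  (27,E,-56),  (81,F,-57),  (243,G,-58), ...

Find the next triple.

First component: ×3 each step; 1, 3, 9, 27, 81, 243 → 729.
Letter: letters move forward 1 place in the alphabet; B, C, D, E, F, G → H.
Third component: −1 each step; -53, -54, -55, -56, -57, -58 → -59.
So the next triple is (729,H,-59).

(729,H,-59)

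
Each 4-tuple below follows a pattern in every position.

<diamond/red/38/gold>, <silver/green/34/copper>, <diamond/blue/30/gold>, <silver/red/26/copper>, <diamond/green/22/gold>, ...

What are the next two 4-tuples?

<silver/blue/18/copper>, <diamond/red/14/gold>

Rank goes diamond, silver, diamond, silver, diamond → silver → diamond (alternates diamond ↔ silver).
Colour — repeats red → green → blue: red, green, blue, red, green → blue → red.
For the third slot, −4 each step: 38, 34, 30, 26, 22 → 18 → 14.
Metal goes gold, copper, gold, copper, gold → copper → gold (alternates gold ↔ copper).
Putting the parts together: <silver/blue/18/copper> and then <diamond/red/14/gold>.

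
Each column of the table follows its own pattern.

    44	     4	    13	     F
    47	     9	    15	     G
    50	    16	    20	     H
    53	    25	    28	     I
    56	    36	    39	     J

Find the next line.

59  49  53  K

First component goes 44, 47, 50, 53, 56 → 59 (+3 each step).
Second component: 4, 9, 16, 25, 36 → 49 (perfect squares: 2², 3², 4², …).
Third component goes 13, 15, 20, 28, 39 → 53 (differences are 2, 5, 8, … (increasing by 3 each time)).
Letter goes F, G, H, I, J → K (letters move forward 1 place in the alphabet).
So the next line is 59  49  53  K.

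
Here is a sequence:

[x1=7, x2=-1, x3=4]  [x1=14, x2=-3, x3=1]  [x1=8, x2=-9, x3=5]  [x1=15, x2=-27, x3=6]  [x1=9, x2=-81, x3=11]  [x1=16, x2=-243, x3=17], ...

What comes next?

X1: 7, 14, 8, 15, 9, 16 → 10 (alternating steps +7, −6, +7, −6, …).
X2: -1, -3, -9, -27, -81, -243 → -729 (×3 each step).
X3 — each term is the sum of the two before it: 4, 1, 5, 6, 11, 17 → 28.
Putting it together: [x1=10, x2=-729, x3=28].

[x1=10, x2=-729, x3=28]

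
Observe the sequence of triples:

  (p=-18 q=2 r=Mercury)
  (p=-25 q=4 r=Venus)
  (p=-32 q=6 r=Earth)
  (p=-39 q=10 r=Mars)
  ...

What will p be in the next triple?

P: −7 each step, so -18, -25, -32, -39 → -46.

-46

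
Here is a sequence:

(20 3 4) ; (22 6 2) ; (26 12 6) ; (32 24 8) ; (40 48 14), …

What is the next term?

First coordinate — differences are 2, 4, 6, … (increasing by 2 each time): 20, 22, 26, 32, 40 → 50.
Second coordinate: ×2 each step, so 3, 6, 12, 24, 48 → 96.
Third coordinate — each term is the sum of the two before it: 4, 2, 6, 8, 14 → 22.
Combining the parts gives (50 96 22).

(50 96 22)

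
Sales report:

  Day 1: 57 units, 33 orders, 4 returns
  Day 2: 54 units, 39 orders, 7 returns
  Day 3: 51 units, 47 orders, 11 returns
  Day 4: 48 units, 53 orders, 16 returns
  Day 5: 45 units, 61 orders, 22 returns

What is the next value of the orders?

For the units, −3 each step: 57, 54, 51, 48, 45 → 42.
Orders: alternating steps +6, +8, +6, +8, …, so 33, 39, 47, 53, 61 → 67.
Returns: differences are 3, 4, 5, … (increasing by 1 each time), so 4, 7, 11, 16, 22 → 29.

67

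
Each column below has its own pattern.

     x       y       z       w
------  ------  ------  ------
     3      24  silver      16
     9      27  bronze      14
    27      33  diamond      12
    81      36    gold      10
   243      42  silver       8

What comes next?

Column x: 3, 9, 27, 81, 243 → 729 (×3 each step).
Column y: alternating steps +3, +6, +3, +6, …; 24, 27, 33, 36, 42 → 45.
Column z goes silver, bronze, diamond, gold, silver → bronze (repeats silver → bronze → diamond → gold).
Column w: 16, 14, 12, 10, 8 → 6 (−2 each step).
So the next row is 729  45  bronze  6.

729  45  bronze  6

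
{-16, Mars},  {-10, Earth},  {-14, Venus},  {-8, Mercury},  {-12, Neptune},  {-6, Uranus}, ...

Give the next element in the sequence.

First component: alternating steps +6, −4, +6, −4, …; -16, -10, -14, -8, -12, -6 → -10.
For the planet, runs backward through the planets Mercury→Neptune: Mars, Earth, Venus, Mercury, Neptune, Uranus → Saturn.
So the next element is {-10, Saturn}.

{-10, Saturn}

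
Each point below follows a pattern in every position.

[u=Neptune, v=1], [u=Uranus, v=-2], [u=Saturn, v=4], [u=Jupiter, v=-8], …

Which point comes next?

U: runs backward through the planets Mercury→Neptune, so Neptune, Uranus, Saturn, Jupiter → Mars.
V: ×(-2) each step, so 1, -2, 4, -8 → 16.
So the next point is [u=Mars, v=16].

[u=Mars, v=16]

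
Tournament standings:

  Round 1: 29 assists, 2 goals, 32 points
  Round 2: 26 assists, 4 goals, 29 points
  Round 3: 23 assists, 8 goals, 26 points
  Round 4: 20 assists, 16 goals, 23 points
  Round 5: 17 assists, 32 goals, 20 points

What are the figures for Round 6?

14 assists, 64 goals, 17 points

Assists: 29, 26, 23, 20, 17 → 14 (−3 each step).
Goals: 2, 4, 8, 16, 32 → 64 (×2 each step).
Points: 32, 29, 26, 23, 20 → 17 (always 3 more than the assists).
So the next record is 14 assists, 64 goals, 17 points.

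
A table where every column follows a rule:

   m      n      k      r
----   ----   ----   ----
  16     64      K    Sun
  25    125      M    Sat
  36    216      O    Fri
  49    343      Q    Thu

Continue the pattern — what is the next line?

64  512  S  Wed

Column m: 16, 25, 36, 49 → 64 (perfect squares: 4², 5², 6², …).
For the column n, perfect cubes: 4³, 5³, 6³, …: 64, 125, 216, 343 → 512.
Column k: letters move forward 2 places in the alphabet; K, M, O, Q → S.
Column r goes Sun, Sat, Fri, Thu → Wed (runs backward through the weekdays Mon→Sun).
Putting it together: 64  512  S  Wed.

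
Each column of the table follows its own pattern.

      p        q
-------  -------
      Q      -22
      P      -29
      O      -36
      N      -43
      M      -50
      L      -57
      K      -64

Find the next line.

J  -71

Column p: letters move back 1 place in the alphabet, so Q, P, O, N, M, L, K → J.
Column q: -22, -29, -36, -43, -50, -57, -64 → -71 (−7 each step).
Combining the parts gives J  -71.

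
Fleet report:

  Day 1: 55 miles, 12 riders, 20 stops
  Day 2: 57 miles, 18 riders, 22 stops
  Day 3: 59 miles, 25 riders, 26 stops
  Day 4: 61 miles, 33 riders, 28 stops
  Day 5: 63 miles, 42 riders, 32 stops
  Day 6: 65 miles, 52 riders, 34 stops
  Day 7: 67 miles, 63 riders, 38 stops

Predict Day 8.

69 miles, 75 riders, 40 stops

Miles goes 55, 57, 59, 61, 63, 65, 67 → 69 (+2 each step).
Riders — differences are 6, 7, 8, … (increasing by 1 each time): 12, 18, 25, 33, 42, 52, 63 → 75.
Stops: alternating steps +2, +4, +2, +4, …; 20, 22, 26, 28, 32, 34, 38 → 40.
Combining the parts gives 69 miles, 75 riders, 40 stops.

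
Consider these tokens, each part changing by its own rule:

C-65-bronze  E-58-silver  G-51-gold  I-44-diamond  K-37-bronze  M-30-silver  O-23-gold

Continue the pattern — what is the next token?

Letter: letters move forward 2 places in the alphabet; C, E, G, I, K, M, O → Q.
For the second component, −7 each step: 65, 58, 51, 44, 37, 30, 23 → 16.
For the rank, repeats bronze → silver → gold → diamond: bronze, silver, gold, diamond, bronze, silver, gold → diamond.
Putting it together: Q-16-diamond.

Q-16-diamond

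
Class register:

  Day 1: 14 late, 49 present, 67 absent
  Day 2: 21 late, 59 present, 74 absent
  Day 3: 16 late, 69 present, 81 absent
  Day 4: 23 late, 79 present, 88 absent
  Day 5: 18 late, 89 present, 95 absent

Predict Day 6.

25 late, 99 present, 102 absent

Late: alternating steps +7, −5, +7, −5, …; 14, 21, 16, 23, 18 → 25.
Present goes 49, 59, 69, 79, 89 → 99 (+10 each step).
Absent: +7 each step; 67, 74, 81, 88, 95 → 102.
Combining the parts gives 25 late, 99 present, 102 absent.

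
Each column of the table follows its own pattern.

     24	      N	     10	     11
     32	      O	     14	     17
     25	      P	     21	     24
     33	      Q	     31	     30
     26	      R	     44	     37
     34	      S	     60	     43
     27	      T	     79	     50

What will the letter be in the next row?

U

Letter: letters move forward 1 place in the alphabet; N, O, P, Q, R, S, T → U.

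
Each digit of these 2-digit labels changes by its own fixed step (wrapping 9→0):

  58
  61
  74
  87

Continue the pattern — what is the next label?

90

First digit — +1 each step, mod 10: 5, 6, 7, 8 → 9.
Second digit: 8, 1, 4, 7 → 0 (+3 each step, mod 10).
So the next label is 90.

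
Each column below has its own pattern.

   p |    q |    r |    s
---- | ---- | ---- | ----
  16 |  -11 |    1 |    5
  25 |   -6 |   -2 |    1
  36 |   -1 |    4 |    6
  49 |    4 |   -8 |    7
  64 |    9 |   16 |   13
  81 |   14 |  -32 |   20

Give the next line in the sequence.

100  19  64  33

Column p goes 16, 25, 36, 49, 64, 81 → 100 (perfect squares: 4², 5², 6², …).
For the column q, +5 each step: -11, -6, -1, 4, 9, 14 → 19.
Column r: ×(-2) each step, so 1, -2, 4, -8, 16, -32 → 64.
Column s: each term is the sum of the two before it, so 5, 1, 6, 7, 13, 20 → 33.
Putting it together: 100  19  64  33.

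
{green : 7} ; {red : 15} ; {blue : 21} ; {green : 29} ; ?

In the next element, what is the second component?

Second component: alternating steps +8, +6, +8, +6, …; 7, 15, 21, 29 → 35.

35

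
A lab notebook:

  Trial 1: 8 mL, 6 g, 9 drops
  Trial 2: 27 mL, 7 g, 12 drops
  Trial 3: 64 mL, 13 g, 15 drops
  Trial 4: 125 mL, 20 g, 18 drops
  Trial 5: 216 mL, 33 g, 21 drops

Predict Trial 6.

ML: perfect cubes: 2³, 3³, 4³, …, so 8, 27, 64, 125, 216 → 343.
G goes 6, 7, 13, 20, 33 → 53 (each term is the sum of the two before it).
Drops: +3 each step, so 9, 12, 15, 18, 21 → 24.
Combining the parts gives 343 mL, 53 g, 24 drops.

343 mL, 53 g, 24 drops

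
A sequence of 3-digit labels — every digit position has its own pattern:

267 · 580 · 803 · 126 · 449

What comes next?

762

First digit: +3 each step, mod 10; 2, 5, 8, 1, 4 → 7.
For the second digit, +2 each step, mod 10: 6, 8, 0, 2, 4 → 6.
Third digit: 7, 0, 3, 6, 9 → 2 (+3 each step, mod 10).
So the next label is 762.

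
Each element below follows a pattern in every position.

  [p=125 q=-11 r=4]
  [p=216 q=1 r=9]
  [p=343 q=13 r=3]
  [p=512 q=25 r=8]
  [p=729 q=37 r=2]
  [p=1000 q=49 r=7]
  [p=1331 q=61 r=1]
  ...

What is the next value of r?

R: 4, 9, 3, 8, 2, 7, 1 → 6 (alternating steps +5, −6, +5, −6, …).

6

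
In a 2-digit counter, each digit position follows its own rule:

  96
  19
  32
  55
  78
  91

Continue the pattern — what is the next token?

14

First digit goes 9, 1, 3, 5, 7, 9 → 1 (+2 each step, mod 10).
For the second digit, +3 each step, mod 10: 6, 9, 2, 5, 8, 1 → 4.
Combining the parts gives 14.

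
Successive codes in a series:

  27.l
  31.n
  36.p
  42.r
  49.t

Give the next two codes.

57.v, 66.x

First component: differences are 4, 5, 6, … (increasing by 1 each time), so 27, 31, 36, 42, 49 → 57 → 66.
Letter: letters move forward 2 places in the alphabet, so l, n, p, r, t → v → x.
So the next two codes are 57.v and 66.x.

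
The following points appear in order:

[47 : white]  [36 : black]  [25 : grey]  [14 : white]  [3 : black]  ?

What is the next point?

[-8 : grey]

First entry: −11 each step, so 47, 36, 25, 14, 3 → -8.
Shade: white, black, grey, white, black → grey (repeats white → black → grey).
Putting it together: [-8 : grey].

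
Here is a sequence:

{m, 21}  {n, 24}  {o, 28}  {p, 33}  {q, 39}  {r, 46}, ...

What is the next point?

Letter: m, n, o, p, q, r → s (letters move forward 1 place in the alphabet).
Second entry: 21, 24, 28, 33, 39, 46 → 54 (differences are 3, 4, 5, … (increasing by 1 each time)).
Combining the parts gives {s, 54}.

{s, 54}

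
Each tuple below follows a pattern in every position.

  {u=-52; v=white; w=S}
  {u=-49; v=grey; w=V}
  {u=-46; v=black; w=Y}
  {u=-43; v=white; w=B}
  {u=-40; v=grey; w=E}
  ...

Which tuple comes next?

{u=-37; v=black; w=H}

U goes -52, -49, -46, -43, -40 → -37 (+3 each step).
For the v, repeats white → grey → black: white, grey, black, white, grey → black.
W: letters move forward 3 places in the alphabet, wrapping Z→A, so S, V, Y, B, E → H.
So the next tuple is {u=-37; v=black; w=H}.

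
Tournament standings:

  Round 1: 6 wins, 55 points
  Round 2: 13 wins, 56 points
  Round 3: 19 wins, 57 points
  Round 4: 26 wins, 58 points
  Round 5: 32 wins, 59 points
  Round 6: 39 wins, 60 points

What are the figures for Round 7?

45 wins, 61 points

Wins: alternating steps +7, +6, +7, +6, …, so 6, 13, 19, 26, 32, 39 → 45.
Points: +1 each step; 55, 56, 57, 58, 59, 60 → 61.
So the next line is 45 wins, 61 points.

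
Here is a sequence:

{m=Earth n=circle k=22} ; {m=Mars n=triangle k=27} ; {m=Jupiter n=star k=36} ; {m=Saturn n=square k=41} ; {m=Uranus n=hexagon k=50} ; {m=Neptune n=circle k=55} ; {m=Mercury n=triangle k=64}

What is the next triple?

M: runs through the planets Mercury→Neptune, so Earth, Mars, Jupiter, Saturn, Uranus, Neptune, Mercury → Venus.
For the n, repeats circle → triangle → star → square → hexagon: circle, triangle, star, square, hexagon, circle, triangle → star.
K goes 22, 27, 36, 41, 50, 55, 64 → 69 (alternating steps +5, +9, +5, +9, …).
Putting it together: {m=Venus n=star k=69}.

{m=Venus n=star k=69}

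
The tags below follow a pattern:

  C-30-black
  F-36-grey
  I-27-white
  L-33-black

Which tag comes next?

O-24-grey

Letter: letters move forward 3 places in the alphabet; C, F, I, L → O.
Second component: alternating steps +6, −9, +6, −9, …; 30, 36, 27, 33 → 24.
Shade: repeats black → grey → white, so black, grey, white, black → grey.
Putting it together: O-24-grey.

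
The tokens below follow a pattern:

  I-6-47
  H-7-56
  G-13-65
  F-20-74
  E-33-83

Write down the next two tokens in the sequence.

Letter: letters move back 1 place in the alphabet; I, H, G, F, E → D → C.
Second component: each term is the sum of the two before it; 6, 7, 13, 20, 33 → 53 → 86.
Third component: +9 each step, so 47, 56, 65, 74, 83 → 92 → 101.
So the next two tokens are D-53-92 and C-86-101.

D-53-92, C-86-101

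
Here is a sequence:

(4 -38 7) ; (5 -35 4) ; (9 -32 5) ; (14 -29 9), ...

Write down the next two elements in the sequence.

(23 -26 14), (37 -23 23)

For the first coordinate, each term is the sum of the two before it: 4, 5, 9, 14 → 23 → 37.
Second coordinate: +3 each step; -38, -35, -32, -29 → -26 → -23.
Third coordinate: always the previous value of the first coordinate, so 7, 4, 5, 9 → 14 → 23.
So the next two elements are (23 -26 14) and (37 -23 23).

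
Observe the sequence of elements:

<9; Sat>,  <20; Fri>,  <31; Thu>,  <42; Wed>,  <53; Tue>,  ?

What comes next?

First entry: +11 each step; 9, 20, 31, 42, 53 → 64.
Day goes Sat, Fri, Thu, Wed, Tue → Mon (runs backward through the weekdays Mon→Sun).
Putting it together: <64; Mon>.

<64; Mon>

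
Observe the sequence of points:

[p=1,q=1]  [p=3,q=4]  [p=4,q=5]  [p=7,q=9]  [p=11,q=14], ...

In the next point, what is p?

18

P: each term is the sum of the two before it, so 1, 3, 4, 7, 11 → 18.
Q — each term is the sum of the two before it: 1, 4, 5, 9, 14 → 23.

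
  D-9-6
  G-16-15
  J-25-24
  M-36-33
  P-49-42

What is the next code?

S-64-51

For the letter, letters move forward 3 places in the alphabet: D, G, J, M, P → S.
Second component — perfect squares: 3², 4², 5², …: 9, 16, 25, 36, 49 → 64.
Third component goes 6, 15, 24, 33, 42 → 51 (+9 each step).
Putting it together: S-64-51.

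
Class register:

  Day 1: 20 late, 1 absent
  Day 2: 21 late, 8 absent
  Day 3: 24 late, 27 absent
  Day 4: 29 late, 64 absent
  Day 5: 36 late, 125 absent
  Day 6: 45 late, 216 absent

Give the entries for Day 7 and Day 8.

Late goes 20, 21, 24, 29, 36, 45 → 56 → 69 (differences are 1, 3, 5, … (increasing by 2 each time)).
For the absent, perfect cubes: 1³, 2³, 3³, …: 1, 8, 27, 64, 125, 216 → 343 → 512.
So the next two records are 56 late, 343 absent and 69 late, 512 absent.

56 late, 343 absent; 69 late, 512 absent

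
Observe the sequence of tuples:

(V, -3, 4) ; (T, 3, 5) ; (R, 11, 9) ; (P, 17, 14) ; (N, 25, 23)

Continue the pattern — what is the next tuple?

Letter: V, T, R, P, N → L (letters move back 2 places in the alphabet).
Second coordinate — alternating steps +6, +8, +6, +8, …: -3, 3, 11, 17, 25 → 31.
Third coordinate — each term is the sum of the two before it: 4, 5, 9, 14, 23 → 37.
So the next tuple is (L, 31, 37).

(L, 31, 37)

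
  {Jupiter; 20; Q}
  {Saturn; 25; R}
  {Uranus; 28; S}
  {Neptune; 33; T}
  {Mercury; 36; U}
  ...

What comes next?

Planet: Jupiter, Saturn, Uranus, Neptune, Mercury → Venus (runs through the planets Mercury→Neptune).
For the second slot, alternating steps +5, +3, +5, +3, …: 20, 25, 28, 33, 36 → 41.
Letter: letters move forward 1 place in the alphabet; Q, R, S, T, U → V.
Putting it together: {Venus; 41; V}.

{Venus; 41; V}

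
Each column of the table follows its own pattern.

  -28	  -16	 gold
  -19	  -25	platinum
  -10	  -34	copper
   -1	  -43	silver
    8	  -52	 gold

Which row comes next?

First component: +9 each step, so -28, -19, -10, -1, 8 → 17.
Second component: −9 each step, so -16, -25, -34, -43, -52 → -61.
Metal — repeats gold → platinum → copper → silver: gold, platinum, copper, silver, gold → platinum.
Combining the parts gives 17  -61  platinum.

17  -61  platinum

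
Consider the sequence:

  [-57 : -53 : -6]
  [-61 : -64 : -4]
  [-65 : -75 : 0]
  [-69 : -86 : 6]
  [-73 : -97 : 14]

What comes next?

[-77 : -108 : 24]

First component: −4 each step; -57, -61, -65, -69, -73 → -77.
Second component — −11 each step: -53, -64, -75, -86, -97 → -108.
Third component: differences are 2, 4, 6, … (increasing by 2 each time), so -6, -4, 0, 6, 14 → 24.
Putting it together: [-77 : -108 : 24].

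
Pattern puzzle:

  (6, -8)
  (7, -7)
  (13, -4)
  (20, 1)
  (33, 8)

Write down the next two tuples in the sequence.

First slot: each term is the sum of the two before it, so 6, 7, 13, 20, 33 → 53 → 86.
For the second slot, differences are 1, 3, 5, … (increasing by 2 each time): -8, -7, -4, 1, 8 → 17 → 28.
So the next two tuples are (53, 17) and (86, 28).

(53, 17), (86, 28)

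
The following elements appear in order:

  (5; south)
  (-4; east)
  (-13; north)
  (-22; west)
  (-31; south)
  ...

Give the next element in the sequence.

(-40; east)

First entry: −9 each step; 5, -4, -13, -22, -31 → -40.
Direction: repeats south → east → north → west, so south, east, north, west, south → east.
So the next element is (-40; east).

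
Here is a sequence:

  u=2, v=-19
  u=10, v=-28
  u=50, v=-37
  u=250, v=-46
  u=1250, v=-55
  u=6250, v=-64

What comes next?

u=31250, v=-73

U — ×5 each step: 2, 10, 50, 250, 1250, 6250 → 31250.
V — −9 each step: -19, -28, -37, -46, -55, -64 → -73.
So the next term is u=31250, v=-73.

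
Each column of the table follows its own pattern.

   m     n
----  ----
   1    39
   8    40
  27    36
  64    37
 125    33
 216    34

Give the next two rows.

343  30; 512  31

Column m: perfect cubes: 1³, 2³, 3³, …; 1, 8, 27, 64, 125, 216 → 343 → 512.
Column n: alternating steps +1, −4, +1, −4, …, so 39, 40, 36, 37, 33, 34 → 30 → 31.
So the next two rows are 343  30 and 512  31.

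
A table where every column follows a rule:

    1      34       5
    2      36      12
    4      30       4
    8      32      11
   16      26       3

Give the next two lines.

32  28  10; 64  22  2

For the first component, ×2 each step: 1, 2, 4, 8, 16 → 32 → 64.
Second component — alternating steps +2, −6, +2, −6, …: 34, 36, 30, 32, 26 → 28 → 22.
Third component — alternating steps +7, −8, +7, −8, …: 5, 12, 4, 11, 3 → 10 → 2.
Putting the parts together: 32  28  10 and then 64  22  2.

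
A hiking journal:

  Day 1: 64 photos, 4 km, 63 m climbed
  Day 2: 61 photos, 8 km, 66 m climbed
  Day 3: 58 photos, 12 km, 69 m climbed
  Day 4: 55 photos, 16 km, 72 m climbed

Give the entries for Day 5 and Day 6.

52 photos, 20 km, 75 m climbed; 49 photos, 24 km, 78 m climbed

Photos — −3 each step: 64, 61, 58, 55 → 52 → 49.
Km: +4 each step; 4, 8, 12, 16 → 20 → 24.
M climbed: 63, 66, 69, 72 → 75 → 78 (+3 each step).
So the next two rows are 52 photos, 20 km, 75 m climbed and 49 photos, 24 km, 78 m climbed.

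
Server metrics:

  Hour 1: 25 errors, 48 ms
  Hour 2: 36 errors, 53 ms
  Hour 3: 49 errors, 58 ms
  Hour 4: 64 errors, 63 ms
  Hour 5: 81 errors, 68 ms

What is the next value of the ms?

73

Ms goes 48, 53, 58, 63, 68 → 73 (+5 each step).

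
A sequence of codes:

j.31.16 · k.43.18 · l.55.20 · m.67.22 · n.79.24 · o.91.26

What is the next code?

p.103.28

Letter — letters move forward 1 place in the alphabet: j, k, l, m, n, o → p.
Second component: 31, 43, 55, 67, 79, 91 → 103 (+12 each step).
Third component: +2 each step; 16, 18, 20, 22, 24, 26 → 28.
Combining the parts gives p.103.28.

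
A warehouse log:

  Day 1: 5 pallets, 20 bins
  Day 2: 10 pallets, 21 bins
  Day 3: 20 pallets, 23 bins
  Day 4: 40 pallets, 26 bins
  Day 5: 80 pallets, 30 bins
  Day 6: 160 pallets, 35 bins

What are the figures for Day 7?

320 pallets, 41 bins

Pallets: ×2 each step; 5, 10, 20, 40, 80, 160 → 320.
For the bins, differences are 1, 2, 3, … (increasing by 1 each time): 20, 21, 23, 26, 30, 35 → 41.
So the next line is 320 pallets, 41 bins.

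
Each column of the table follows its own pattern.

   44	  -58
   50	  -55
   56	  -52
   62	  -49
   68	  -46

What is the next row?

First component: +6 each step; 44, 50, 56, 62, 68 → 74.
Second component: +3 each step; -58, -55, -52, -49, -46 → -43.
So the next row is 74  -43.

74  -43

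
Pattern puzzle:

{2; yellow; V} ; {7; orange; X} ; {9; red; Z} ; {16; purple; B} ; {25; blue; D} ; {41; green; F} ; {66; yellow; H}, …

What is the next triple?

First coordinate: 2, 7, 9, 16, 25, 41, 66 → 107 (each term is the sum of the two before it).
Colour — repeats yellow → orange → red → purple → blue → green: yellow, orange, red, purple, blue, green, yellow → orange.
Letter: letters move forward 2 places in the alphabet, wrapping Z→A, so V, X, Z, B, D, F, H → J.
Combining the parts gives {107; orange; J}.

{107; orange; J}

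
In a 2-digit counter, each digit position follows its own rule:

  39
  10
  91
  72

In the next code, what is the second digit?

3

Second digit: 9, 0, 1, 2 → 3 (+1 each step, mod 10).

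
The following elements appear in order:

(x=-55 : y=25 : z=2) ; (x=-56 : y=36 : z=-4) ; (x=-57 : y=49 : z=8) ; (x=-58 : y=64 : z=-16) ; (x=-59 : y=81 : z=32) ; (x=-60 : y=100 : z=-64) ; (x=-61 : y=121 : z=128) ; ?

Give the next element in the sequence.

X: -55, -56, -57, -58, -59, -60, -61 → -62 (−1 each step).
For the y, perfect squares: 5², 6², 7², …: 25, 36, 49, 64, 81, 100, 121 → 144.
Z: ×(-2) each step, so 2, -4, 8, -16, 32, -64, 128 → -256.
So the next element is (x=-62 : y=144 : z=-256).

(x=-62 : y=144 : z=-256)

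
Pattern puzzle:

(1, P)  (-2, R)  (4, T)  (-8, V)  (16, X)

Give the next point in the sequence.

First slot: ×(-2) each step, so 1, -2, 4, -8, 16 → -32.
Letter — letters move forward 2 places in the alphabet: P, R, T, V, X → Z.
Combining the parts gives (-32, Z).

(-32, Z)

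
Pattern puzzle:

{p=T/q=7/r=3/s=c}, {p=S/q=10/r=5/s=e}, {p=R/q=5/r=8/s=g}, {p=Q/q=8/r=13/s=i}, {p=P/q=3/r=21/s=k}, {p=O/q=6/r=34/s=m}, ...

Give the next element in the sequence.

For the p, letters move back 1 place in the alphabet: T, S, R, Q, P, O → N.
Q: 7, 10, 5, 8, 3, 6 → 1 (alternating steps +3, −5, +3, −5, …).
R — each term is the sum of the two before it: 3, 5, 8, 13, 21, 34 → 55.
S goes c, e, g, i, k, m → o (letters move forward 2 places in the alphabet).
Putting it together: {p=N/q=1/r=55/s=o}.

{p=N/q=1/r=55/s=o}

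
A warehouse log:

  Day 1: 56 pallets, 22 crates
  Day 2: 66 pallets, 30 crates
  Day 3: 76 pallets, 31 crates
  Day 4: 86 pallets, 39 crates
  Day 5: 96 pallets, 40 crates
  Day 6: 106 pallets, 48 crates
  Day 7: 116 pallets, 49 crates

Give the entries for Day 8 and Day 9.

For the pallets, +10 each step: 56, 66, 76, 86, 96, 106, 116 → 126 → 136.
Crates goes 22, 30, 31, 39, 40, 48, 49 → 57 → 58 (alternating steps +8, +1, +8, +1, …).
Putting the parts together: 126 pallets, 57 crates and then 136 pallets, 58 crates.

126 pallets, 57 crates; 136 pallets, 58 crates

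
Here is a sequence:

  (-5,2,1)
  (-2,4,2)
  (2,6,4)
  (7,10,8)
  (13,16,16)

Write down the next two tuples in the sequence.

(20,26,32), (28,42,64)

First coordinate: -5, -2, 2, 7, 13 → 20 → 28 (differences are 3, 4, 5, … (increasing by 1 each time)).
Second coordinate: 2, 4, 6, 10, 16 → 26 → 42 (each term is the sum of the two before it).
Third coordinate: ×2 each step; 1, 2, 4, 8, 16 → 32 → 64.
Putting the parts together: (20,26,32) and then (28,42,64).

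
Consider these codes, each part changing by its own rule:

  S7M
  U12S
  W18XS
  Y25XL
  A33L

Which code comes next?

For the letter, letters move forward 2 places in the alphabet, wrapping Z→A: S, U, W, Y, A → C.
Second component goes 7, 12, 18, 25, 33 → 42 (differences are 5, 6, 7, … (increasing by 1 each time)).
Size: runs backward through clothing sizes XS→XL; M, S, XS, XL, L → M.
Combining the parts gives C42M.

C42M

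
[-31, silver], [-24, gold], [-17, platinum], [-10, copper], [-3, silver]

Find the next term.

[4, gold]

First coordinate: +7 each step, so -31, -24, -17, -10, -3 → 4.
Metal: repeats silver → gold → platinum → copper; silver, gold, platinum, copper, silver → gold.
Combining the parts gives [4, gold].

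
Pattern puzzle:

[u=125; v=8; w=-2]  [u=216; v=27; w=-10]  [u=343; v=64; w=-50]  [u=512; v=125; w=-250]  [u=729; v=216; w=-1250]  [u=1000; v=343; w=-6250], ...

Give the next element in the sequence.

U goes 125, 216, 343, 512, 729, 1000 → 1331 (perfect cubes: 5³, 6³, 7³, …).
V: 8, 27, 64, 125, 216, 343 → 512 (perfect cubes: 2³, 3³, 4³, …).
W: ×5 each step; -2, -10, -50, -250, -1250, -6250 → -31250.
Combining the parts gives [u=1331; v=512; w=-31250].

[u=1331; v=512; w=-31250]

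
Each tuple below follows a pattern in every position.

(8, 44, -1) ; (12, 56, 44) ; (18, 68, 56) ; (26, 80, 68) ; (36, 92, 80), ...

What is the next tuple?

First component: differences are 4, 6, 8, … (increasing by 2 each time); 8, 12, 18, 26, 36 → 48.
Second component: 44, 56, 68, 80, 92 → 104 (+12 each step).
Third component — always the previous value of the second component: -1, 44, 56, 68, 80 → 92.
Putting it together: (48, 104, 92).

(48, 104, 92)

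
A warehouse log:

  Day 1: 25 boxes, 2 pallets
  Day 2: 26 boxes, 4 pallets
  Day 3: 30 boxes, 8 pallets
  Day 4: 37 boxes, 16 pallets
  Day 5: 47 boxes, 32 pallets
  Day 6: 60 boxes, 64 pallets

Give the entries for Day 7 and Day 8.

76 boxes, 128 pallets; 95 boxes, 256 pallets

Boxes: 25, 26, 30, 37, 47, 60 → 76 → 95 (differences are 1, 4, 7, … (increasing by 3 each time)).
Pallets — ×2 each step: 2, 4, 8, 16, 32, 64 → 128 → 256.
Putting the parts together: 76 boxes, 128 pallets and then 95 boxes, 256 pallets.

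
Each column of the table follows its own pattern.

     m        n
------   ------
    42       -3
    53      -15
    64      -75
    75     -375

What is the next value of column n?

-1875

Column n: ×5 each step; -3, -15, -75, -375 → -1875.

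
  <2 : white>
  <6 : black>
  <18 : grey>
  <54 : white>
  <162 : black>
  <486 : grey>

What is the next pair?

<1458 : white>

For the first coordinate, ×3 each step: 2, 6, 18, 54, 162, 486 → 1458.
Shade: repeats white → black → grey; white, black, grey, white, black, grey → white.
So the next pair is <1458 : white>.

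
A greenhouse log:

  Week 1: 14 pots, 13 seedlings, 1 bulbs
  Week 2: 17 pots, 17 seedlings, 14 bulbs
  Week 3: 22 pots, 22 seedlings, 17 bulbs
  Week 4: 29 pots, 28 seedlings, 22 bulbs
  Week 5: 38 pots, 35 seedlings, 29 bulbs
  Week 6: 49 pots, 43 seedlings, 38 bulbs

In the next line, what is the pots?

62

Pots: differences are 3, 5, 7, … (increasing by 2 each time); 14, 17, 22, 29, 38, 49 → 62.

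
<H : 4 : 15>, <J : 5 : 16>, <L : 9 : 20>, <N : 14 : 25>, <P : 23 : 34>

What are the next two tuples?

<R : 37 : 48>, <T : 60 : 71>

Letter: letters move forward 2 places in the alphabet; H, J, L, N, P → R → T.
Second part — each term is the sum of the two before it: 4, 5, 9, 14, 23 → 37 → 60.
Third part: always 11 more than the second part; 15, 16, 20, 25, 34 → 48 → 71.
Putting the parts together: <R : 37 : 48> and then <T : 60 : 71>.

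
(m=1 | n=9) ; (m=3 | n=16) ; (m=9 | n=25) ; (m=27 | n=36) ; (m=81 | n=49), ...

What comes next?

For the m, ×3 each step: 1, 3, 9, 27, 81 → 243.
N: 9, 16, 25, 36, 49 → 64 (perfect squares: 3², 4², 5², …).
So the next element is (m=243 | n=64).

(m=243 | n=64)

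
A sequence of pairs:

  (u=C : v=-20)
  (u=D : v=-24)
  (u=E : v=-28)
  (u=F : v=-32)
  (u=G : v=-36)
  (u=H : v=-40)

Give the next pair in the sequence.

U: letters move forward 1 place in the alphabet, so C, D, E, F, G, H → I.
V: −4 each step, so -20, -24, -28, -32, -36, -40 → -44.
Combining the parts gives (u=I : v=-44).

(u=I : v=-44)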